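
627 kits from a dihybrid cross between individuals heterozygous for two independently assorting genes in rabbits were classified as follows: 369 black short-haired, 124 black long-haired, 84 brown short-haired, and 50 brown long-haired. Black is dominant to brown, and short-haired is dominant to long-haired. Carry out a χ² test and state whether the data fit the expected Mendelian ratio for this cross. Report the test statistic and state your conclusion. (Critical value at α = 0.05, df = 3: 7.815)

13.672; not consistent

A dihybrid F₂ with independent assortment and complete dominance at both loci gives a 9:3:3:1 phenotypic ratio.
Expected counts for N = 627 under a 9:3:3:1 ratio (total parts = 16):
  black short-haired: 627 × 9/16 = 352.6875
  black long-haired: 627 × 3/16 = 117.5625
  brown short-haired: 627 × 3/16 = 117.5625
  brown long-haired: 627 × 1/16 = 39.1875
χ² = Σ (O − E)² / E
  black short-haired: (369 − 352.6875)² / 352.6875 = 0.7545
  black long-haired: (124 − 117.5625)² / 117.5625 = 0.3525
  brown short-haired: (84 − 117.5625)² / 117.5625 = 9.5816
  brown long-haired: (50 − 39.1875)² / 39.1875 = 2.9834
χ² = 0.7545 + 0.3525 + 9.5816 + 2.9834 = 13.672
Degrees of freedom = 4 − 1 = 3; critical value at α = 0.05 is 7.815.
Since 13.672 > 7.815, we reject the null hypothesis — the data do not fit the 9:3:3:1 ratio.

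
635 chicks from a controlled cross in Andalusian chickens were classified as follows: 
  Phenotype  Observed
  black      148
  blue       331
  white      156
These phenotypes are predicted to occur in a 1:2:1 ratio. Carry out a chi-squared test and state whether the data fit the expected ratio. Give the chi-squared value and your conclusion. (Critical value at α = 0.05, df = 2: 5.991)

Expected counts for N = 635 under a 1:2:1 ratio (total parts = 4):
  black: 635 × 1/4 = 158.75
  blue: 635 × 2/4 = 317.5
  white: 635 × 1/4 = 158.75
χ² = Σ (O − E)² / E
  black: (148 − 158.75)² / 158.75 = 0.7280
  blue: (331 − 317.5)² / 317.5 = 0.5740
  white: (156 − 158.75)² / 158.75 = 0.0476
χ² = 0.7280 + 0.5740 + 0.0476 = 1.3496 ≈ 1.350
Degrees of freedom = 3 − 1 = 2; critical value at α = 0.05 is 5.991.
Since 1.350 < 5.991, we fail to reject the null hypothesis — the data are consistent with the 1:2:1 ratio.

1.350; consistent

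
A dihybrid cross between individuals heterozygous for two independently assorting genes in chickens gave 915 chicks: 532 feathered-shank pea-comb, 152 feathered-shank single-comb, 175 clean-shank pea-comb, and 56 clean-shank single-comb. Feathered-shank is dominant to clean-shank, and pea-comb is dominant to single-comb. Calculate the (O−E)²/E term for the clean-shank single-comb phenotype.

A dihybrid F₂ with independent assortment and complete dominance at both loci gives a 9:3:3:1 phenotypic ratio.
Total ratio parts = 16. Expected numbers out of 915:
  feathered-shank pea-comb: 915 × 9/16 = 514.6875
  feathered-shank single-comb: 915 × 3/16 = 171.5625
  clean-shank pea-comb: 915 × 3/16 = 171.5625
  clean-shank single-comb: 915 × 1/16 = 57.1875
Contribution of clean-shank single-comb: (56 − 57.1875)² / 57.1875 = 0.0247

0.025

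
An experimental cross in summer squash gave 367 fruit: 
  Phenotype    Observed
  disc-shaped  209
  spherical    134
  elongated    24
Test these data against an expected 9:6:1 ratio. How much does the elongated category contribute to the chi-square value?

The 9:6:1 ratio has 16 parts, so with N = 367 the expected counts are:
  disc-shaped: 367 × 9/16 = 206.4375
  spherical: 367 × 6/16 = 137.625
  elongated: 367 × 1/16 = 22.9375
Contribution of elongated: (24 − 22.9375)² / 22.9375 = 0.0492

0.049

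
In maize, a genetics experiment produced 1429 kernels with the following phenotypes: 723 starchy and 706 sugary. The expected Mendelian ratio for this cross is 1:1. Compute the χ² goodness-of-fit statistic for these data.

0.202

Total ratio parts = 2. Expected numbers out of 1429:
  starchy: 1429 × 1/2 = 714.5
  sugary: 1429 × 1/2 = 714.5
χ² = Σ (O − E)² / E
  starchy: (723 − 714.5)² / 714.5 = 0.1011
  sugary: (706 − 714.5)² / 714.5 = 0.1011
χ² = 0.1011 + 0.1011 = 0.2022 ≈ 0.202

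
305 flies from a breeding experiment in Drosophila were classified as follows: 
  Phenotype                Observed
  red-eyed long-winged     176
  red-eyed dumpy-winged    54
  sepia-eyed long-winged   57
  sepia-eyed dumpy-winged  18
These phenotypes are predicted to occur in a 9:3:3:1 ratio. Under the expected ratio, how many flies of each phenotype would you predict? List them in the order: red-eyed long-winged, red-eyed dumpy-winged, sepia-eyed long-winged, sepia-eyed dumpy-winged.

Under the 9:3:3:1 hypothesis (Σ ratio = 16, N = 305):
  red-eyed long-winged: 305 × 9/16 = 171.5625
  red-eyed dumpy-winged: 305 × 3/16 = 57.1875
  sepia-eyed long-winged: 305 × 3/16 = 57.1875
  sepia-eyed dumpy-winged: 305 × 1/16 = 19.0625

171.5625, 57.1875, 57.1875, 19.0625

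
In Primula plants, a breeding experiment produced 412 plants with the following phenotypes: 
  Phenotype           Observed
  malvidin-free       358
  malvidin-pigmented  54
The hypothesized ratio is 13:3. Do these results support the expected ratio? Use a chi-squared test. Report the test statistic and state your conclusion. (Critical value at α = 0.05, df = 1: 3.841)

8.612; not consistent

Expected counts for N = 412 under a 13:3 ratio (total parts = 16):
  malvidin-free: 412 × 13/16 = 334.75
  malvidin-pigmented: 412 × 3/16 = 77.25
χ² = Σ (O − E)² / E
  malvidin-free: (358 − 334.75)² / 334.75 = 1.6148
  malvidin-pigmented: (54 − 77.25)² / 77.25 = 6.9976
χ² = 1.6148 + 6.9976 = 8.6124 ≈ 8.612
Degrees of freedom = 2 − 1 = 1; critical value at α = 0.05 is 3.841.
Since 8.612 > 3.841, we reject the null hypothesis — the data do not fit the 13:3 ratio.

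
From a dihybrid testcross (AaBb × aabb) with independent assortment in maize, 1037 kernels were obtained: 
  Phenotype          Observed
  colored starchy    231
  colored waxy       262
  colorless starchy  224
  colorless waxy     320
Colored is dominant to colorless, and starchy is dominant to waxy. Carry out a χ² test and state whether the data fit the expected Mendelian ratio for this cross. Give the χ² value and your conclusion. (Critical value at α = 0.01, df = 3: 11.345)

A dihybrid testcross with independent assortment gives a 1:1:1:1 ratio.
The 1:1:1:1 ratio has 4 parts, so with N = 1037 the expected counts are:
  colored starchy: 1037 × 1/4 = 259.25
  colored waxy: 1037 × 1/4 = 259.25
  colorless starchy: 1037 × 1/4 = 259.25
  colorless waxy: 1037 × 1/4 = 259.25
χ² = Σ (O − E)² / E
  colored starchy: (231 − 259.25)² / 259.25 = 3.0784
  colored waxy: (262 − 259.25)² / 259.25 = 0.0292
  colorless starchy: (224 − 259.25)² / 259.25 = 4.7929
  colorless waxy: (320 − 259.25)² / 259.25 = 14.2355
χ² = 3.0784 + 0.0292 + 4.7929 + 14.2355 = 22.136
Degrees of freedom = 4 − 1 = 3; critical value at α = 0.01 is 11.345.
Since 22.136 > 11.345, we reject the null hypothesis — the data do not fit the 1:1:1:1 ratio.

22.136; not consistent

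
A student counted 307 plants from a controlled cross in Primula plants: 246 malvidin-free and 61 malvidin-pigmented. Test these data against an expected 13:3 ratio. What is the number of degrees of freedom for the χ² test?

1

A goodness-of-fit test with 2 phenotype classes has df = 2 − 1 = 1.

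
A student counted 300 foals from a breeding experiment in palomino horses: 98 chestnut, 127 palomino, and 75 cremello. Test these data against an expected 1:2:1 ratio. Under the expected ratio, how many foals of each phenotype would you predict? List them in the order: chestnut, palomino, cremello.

75, 150, 75

Under the 1:2:1 hypothesis (Σ ratio = 4, N = 300):
  chestnut: 300 × 1/4 = 75
  palomino: 300 × 2/4 = 150
  cremello: 300 × 1/4 = 75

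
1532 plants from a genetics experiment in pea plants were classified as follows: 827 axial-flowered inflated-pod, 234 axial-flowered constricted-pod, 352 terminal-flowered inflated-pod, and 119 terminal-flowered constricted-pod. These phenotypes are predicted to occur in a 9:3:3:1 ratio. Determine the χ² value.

Total ratio parts = 16. Expected numbers out of 1532:
  axial-flowered inflated-pod: 1532 × 9/16 = 861.75
  axial-flowered constricted-pod: 1532 × 3/16 = 287.25
  terminal-flowered inflated-pod: 1532 × 3/16 = 287.25
  terminal-flowered constricted-pod: 1532 × 1/16 = 95.75
χ² = Σ (O − E)² / E
  axial-flowered inflated-pod: (827 − 861.75)² / 861.75 = 1.4013
  axial-flowered constricted-pod: (234 − 287.25)² / 287.25 = 9.8714
  terminal-flowered inflated-pod: (352 − 287.25)² / 287.25 = 14.5955
  terminal-flowered constricted-pod: (119 − 95.75)² / 95.75 = 5.6456
χ² = 1.4013 + 9.8714 + 14.5955 + 5.6456 = 31.5138 ≈ 31.514

31.514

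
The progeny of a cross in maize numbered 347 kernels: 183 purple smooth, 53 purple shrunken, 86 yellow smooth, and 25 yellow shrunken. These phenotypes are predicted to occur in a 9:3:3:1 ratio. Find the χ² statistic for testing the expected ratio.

10.241

Total ratio parts = 16. Expected numbers out of 347:
  purple smooth: 347 × 9/16 = 195.1875
  purple shrunken: 347 × 3/16 = 65.0625
  yellow smooth: 347 × 3/16 = 65.0625
  yellow shrunken: 347 × 1/16 = 21.6875
χ² = Σ (O − E)² / E
  purple smooth: (183 − 195.1875)² / 195.1875 = 0.7610
  purple shrunken: (53 − 65.0625)² / 65.0625 = 2.2364
  yellow smooth: (86 − 65.0625)² / 65.0625 = 6.7378
  yellow shrunken: (25 − 21.6875)² / 21.6875 = 0.5059
χ² = 0.7610 + 2.2364 + 6.7378 + 0.5059 = 10.2411 ≈ 10.241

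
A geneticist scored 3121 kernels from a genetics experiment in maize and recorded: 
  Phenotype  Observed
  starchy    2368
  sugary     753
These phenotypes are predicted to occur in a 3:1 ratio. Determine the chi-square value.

Total ratio parts = 4. Expected numbers out of 3121:
  starchy: 3121 × 3/4 = 2340.75
  sugary: 3121 × 1/4 = 780.25
χ² = Σ (O − E)² / E
  starchy: (2368 − 2340.75)² / 2340.75 = 0.3172
  sugary: (753 − 780.25)² / 780.25 = 0.9517
χ² = 0.3172 + 0.9517 = 1.2689 ≈ 1.269

1.269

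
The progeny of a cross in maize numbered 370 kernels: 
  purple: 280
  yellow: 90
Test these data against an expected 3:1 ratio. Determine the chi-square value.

Under the 3:1 hypothesis (Σ ratio = 4, N = 370):
  purple: 370 × 3/4 = 277.5
  yellow: 370 × 1/4 = 92.5
χ² = Σ (O − E)² / E
  purple: (280 − 277.5)² / 277.5 = 0.0225
  yellow: (90 − 92.5)² / 92.5 = 0.0676
χ² = 0.0225 + 0.0676 = 0.0901 ≈ 0.090

0.090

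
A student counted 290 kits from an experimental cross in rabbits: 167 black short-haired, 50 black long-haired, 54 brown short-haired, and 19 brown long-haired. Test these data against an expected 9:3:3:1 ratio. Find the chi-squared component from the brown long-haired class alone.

Expected counts for N = 290 under a 9:3:3:1 ratio (total parts = 16):
  black short-haired: 290 × 9/16 = 163.125
  black long-haired: 290 × 3/16 = 54.375
  brown short-haired: 290 × 3/16 = 54.375
  brown long-haired: 290 × 1/16 = 18.125
Contribution of brown long-haired: (19 − 18.125)² / 18.125 = 0.0422

0.042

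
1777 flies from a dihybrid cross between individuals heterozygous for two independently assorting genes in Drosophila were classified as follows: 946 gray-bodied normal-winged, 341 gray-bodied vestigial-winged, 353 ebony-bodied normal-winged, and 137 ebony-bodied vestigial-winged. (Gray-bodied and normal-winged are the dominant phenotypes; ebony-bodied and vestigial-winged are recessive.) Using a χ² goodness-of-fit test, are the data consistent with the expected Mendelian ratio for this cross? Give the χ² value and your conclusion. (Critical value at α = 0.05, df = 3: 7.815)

10.289; not consistent

A dihybrid F₂ with independent assortment and complete dominance at both loci gives a 9:3:3:1 phenotypic ratio.
Under the 9:3:3:1 hypothesis (Σ ratio = 16, N = 1777):
  gray-bodied normal-winged: 1777 × 9/16 = 999.5625
  gray-bodied vestigial-winged: 1777 × 3/16 = 333.1875
  ebony-bodied normal-winged: 1777 × 3/16 = 333.1875
  ebony-bodied vestigial-winged: 1777 × 1/16 = 111.0625
χ² = Σ (O − E)² / E
  gray-bodied normal-winged: (946 − 999.5625)² / 999.5625 = 2.8702
  gray-bodied vestigial-winged: (341 − 333.1875)² / 333.1875 = 0.1832
  ebony-bodied normal-winged: (353 − 333.1875)² / 333.1875 = 1.1781
  ebony-bodied vestigial-winged: (137 − 111.0625)² / 111.0625 = 6.0574
χ² = 2.8702 + 0.1832 + 1.1781 + 6.0574 = 10.2889 ≈ 10.289
Degrees of freedom = 4 − 1 = 3; critical value at α = 0.05 is 7.815.
Since 10.289 > 7.815, we reject the null hypothesis — the data do not fit the 9:3:3:1 ratio.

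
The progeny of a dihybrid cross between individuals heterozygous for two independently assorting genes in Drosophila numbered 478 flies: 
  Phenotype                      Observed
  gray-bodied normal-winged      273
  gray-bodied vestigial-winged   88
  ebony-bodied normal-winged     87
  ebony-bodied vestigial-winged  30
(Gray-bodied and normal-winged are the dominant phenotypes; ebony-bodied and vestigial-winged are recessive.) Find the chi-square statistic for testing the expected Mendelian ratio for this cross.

0.170

A dihybrid F₂ with independent assortment and complete dominance at both loci gives a 9:3:3:1 phenotypic ratio.
Under the 9:3:3:1 hypothesis (Σ ratio = 16, N = 478):
  gray-bodied normal-winged: 478 × 9/16 = 268.875
  gray-bodied vestigial-winged: 478 × 3/16 = 89.625
  ebony-bodied normal-winged: 478 × 3/16 = 89.625
  ebony-bodied vestigial-winged: 478 × 1/16 = 29.875
χ² = Σ (O − E)² / E
  gray-bodied normal-winged: (273 − 268.875)² / 268.875 = 0.0633
  gray-bodied vestigial-winged: (88 − 89.625)² / 89.625 = 0.0295
  ebony-bodied normal-winged: (87 − 89.625)² / 89.625 = 0.0769
  ebony-bodied vestigial-winged: (30 − 29.875)² / 29.875 = 0.0005
χ² = 0.0633 + 0.0295 + 0.0769 + 0.0005 = 0.1702 ≈ 0.170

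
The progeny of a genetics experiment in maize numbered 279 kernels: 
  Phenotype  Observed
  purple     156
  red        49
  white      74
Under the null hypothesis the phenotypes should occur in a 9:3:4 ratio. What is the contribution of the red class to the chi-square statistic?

0.210

Under the 9:3:4 hypothesis (Σ ratio = 16, N = 279):
  purple: 279 × 9/16 = 156.9375
  red: 279 × 3/16 = 52.3125
  white: 279 × 4/16 = 69.75
Contribution of red: (49 − 52.3125)² / 52.3125 = 0.2098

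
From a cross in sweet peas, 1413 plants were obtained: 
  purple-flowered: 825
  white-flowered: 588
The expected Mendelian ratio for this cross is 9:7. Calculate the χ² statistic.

Expected counts for N = 1413 under a 9:7 ratio (total parts = 16):
  purple-flowered: 1413 × 9/16 = 794.8125
  white-flowered: 1413 × 7/16 = 618.1875
χ² = Σ (O − E)² / E
  purple-flowered: (825 − 794.8125)² / 794.8125 = 1.1465
  white-flowered: (588 − 618.1875)² / 618.1875 = 1.4741
χ² = 1.1465 + 1.4741 = 2.6206 ≈ 2.621

2.621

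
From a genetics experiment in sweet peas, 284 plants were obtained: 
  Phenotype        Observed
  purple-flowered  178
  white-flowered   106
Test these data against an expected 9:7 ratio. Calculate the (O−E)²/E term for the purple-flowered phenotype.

2.085

Under the 9:7 hypothesis (Σ ratio = 16, N = 284):
  purple-flowered: 284 × 9/16 = 159.75
  white-flowered: 284 × 7/16 = 124.25
Contribution of purple-flowered: (178 − 159.75)² / 159.75 = 2.0849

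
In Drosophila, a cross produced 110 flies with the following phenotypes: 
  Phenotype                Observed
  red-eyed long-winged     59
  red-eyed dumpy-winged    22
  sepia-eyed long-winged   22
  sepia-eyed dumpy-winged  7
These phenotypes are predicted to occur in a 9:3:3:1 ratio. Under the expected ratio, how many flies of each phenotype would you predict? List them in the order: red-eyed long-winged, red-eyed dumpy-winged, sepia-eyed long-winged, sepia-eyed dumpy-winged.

The 9:3:3:1 ratio has 16 parts, so with N = 110 the expected counts are:
  red-eyed long-winged: 110 × 9/16 = 61.875
  red-eyed dumpy-winged: 110 × 3/16 = 20.625
  sepia-eyed long-winged: 110 × 3/16 = 20.625
  sepia-eyed dumpy-winged: 110 × 1/16 = 6.875

61.875, 20.625, 20.625, 6.875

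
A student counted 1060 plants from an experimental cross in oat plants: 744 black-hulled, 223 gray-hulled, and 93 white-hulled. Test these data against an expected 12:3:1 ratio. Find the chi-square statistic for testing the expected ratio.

17.031

Under the 12:3:1 hypothesis (Σ ratio = 16, N = 1060):
  black-hulled: 1060 × 12/16 = 795
  gray-hulled: 1060 × 3/16 = 198.75
  white-hulled: 1060 × 1/16 = 66.25
χ² = Σ (O − E)² / E
  black-hulled: (744 − 795)² / 795 = 3.2717
  gray-hulled: (223 − 198.75)² / 198.75 = 2.9588
  white-hulled: (93 − 66.25)² / 66.25 = 10.8009
χ² = 3.2717 + 2.9588 + 10.8009 = 17.0314 ≈ 17.031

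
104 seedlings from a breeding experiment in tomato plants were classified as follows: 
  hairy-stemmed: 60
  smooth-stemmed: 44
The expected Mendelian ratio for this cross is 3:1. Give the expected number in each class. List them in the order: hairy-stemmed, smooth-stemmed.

78, 26

Total ratio parts = 4. Expected numbers out of 104:
  hairy-stemmed: 104 × 3/4 = 78
  smooth-stemmed: 104 × 1/4 = 26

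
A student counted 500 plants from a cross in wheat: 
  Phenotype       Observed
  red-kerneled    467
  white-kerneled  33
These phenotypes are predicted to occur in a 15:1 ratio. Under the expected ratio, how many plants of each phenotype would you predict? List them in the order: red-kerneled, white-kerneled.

468.75, 31.25

Expected counts for N = 500 under a 15:1 ratio (total parts = 16):
  red-kerneled: 500 × 15/16 = 468.75
  white-kerneled: 500 × 1/16 = 31.25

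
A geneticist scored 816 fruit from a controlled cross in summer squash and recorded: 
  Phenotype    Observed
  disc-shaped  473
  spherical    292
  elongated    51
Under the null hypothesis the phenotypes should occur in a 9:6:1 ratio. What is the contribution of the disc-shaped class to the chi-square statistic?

0.427

Total ratio parts = 16. Expected numbers out of 816:
  disc-shaped: 816 × 9/16 = 459
  spherical: 816 × 6/16 = 306
  elongated: 816 × 1/16 = 51
Contribution of disc-shaped: (473 − 459)² / 459 = 0.4270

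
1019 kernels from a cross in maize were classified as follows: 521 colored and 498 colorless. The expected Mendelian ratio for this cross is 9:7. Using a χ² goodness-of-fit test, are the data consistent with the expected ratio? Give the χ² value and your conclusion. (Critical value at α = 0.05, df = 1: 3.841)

Expected counts for N = 1019 under a 9:7 ratio (total parts = 16):
  colored: 1019 × 9/16 = 573.1875
  colorless: 1019 × 7/16 = 445.8125
χ² = Σ (O − E)² / E
  colored: (521 − 573.1875)² / 573.1875 = 4.7516
  colorless: (498 − 445.8125)² / 445.8125 = 6.1091
χ² = 4.7516 + 6.1091 = 10.8607 ≈ 10.861
Degrees of freedom = 2 − 1 = 1; critical value at α = 0.05 is 3.841.
Since 10.861 > 3.841, we reject the null hypothesis — the data do not fit the 9:7 ratio.

10.861; not consistent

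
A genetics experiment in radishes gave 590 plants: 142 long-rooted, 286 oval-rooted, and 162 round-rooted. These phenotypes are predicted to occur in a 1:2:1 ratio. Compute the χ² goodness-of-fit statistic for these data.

Expected counts for N = 590 under a 1:2:1 ratio (total parts = 4):
  long-rooted: 590 × 1/4 = 147.5
  oval-rooted: 590 × 2/4 = 295
  round-rooted: 590 × 1/4 = 147.5
χ² = Σ (O − E)² / E
  long-rooted: (142 − 147.5)² / 147.5 = 0.2051
  oval-rooted: (286 − 295)² / 295 = 0.2746
  round-rooted: (162 − 147.5)² / 147.5 = 1.4254
χ² = 0.2051 + 0.2746 + 1.4254 = 1.9051 ≈ 1.905

1.905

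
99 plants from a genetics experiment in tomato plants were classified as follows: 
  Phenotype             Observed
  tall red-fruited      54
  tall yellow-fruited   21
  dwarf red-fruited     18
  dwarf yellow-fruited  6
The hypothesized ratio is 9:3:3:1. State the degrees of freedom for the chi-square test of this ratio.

A goodness-of-fit test with 4 phenotype classes has df = 4 − 1 = 3.

3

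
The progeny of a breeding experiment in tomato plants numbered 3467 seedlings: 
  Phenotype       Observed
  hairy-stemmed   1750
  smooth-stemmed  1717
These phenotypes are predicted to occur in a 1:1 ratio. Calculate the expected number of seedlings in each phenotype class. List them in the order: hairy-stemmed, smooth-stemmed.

1733.5, 1733.5

Expected counts for N = 3467 under a 1:1 ratio (total parts = 2):
  hairy-stemmed: 3467 × 1/2 = 1733.5
  smooth-stemmed: 3467 × 1/2 = 1733.5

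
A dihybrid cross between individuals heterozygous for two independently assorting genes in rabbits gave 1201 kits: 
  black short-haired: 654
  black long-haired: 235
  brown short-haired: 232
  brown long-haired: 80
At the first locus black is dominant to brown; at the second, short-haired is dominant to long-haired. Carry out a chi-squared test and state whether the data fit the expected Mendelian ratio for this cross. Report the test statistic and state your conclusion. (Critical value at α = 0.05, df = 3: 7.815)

1.647; consistent

A dihybrid F₂ with independent assortment and complete dominance at both loci gives a 9:3:3:1 phenotypic ratio.
The 9:3:3:1 ratio has 16 parts, so with N = 1201 the expected counts are:
  black short-haired: 1201 × 9/16 = 675.5625
  black long-haired: 1201 × 3/16 = 225.1875
  brown short-haired: 1201 × 3/16 = 225.1875
  brown long-haired: 1201 × 1/16 = 75.0625
χ² = Σ (O − E)² / E
  black short-haired: (654 − 675.5625)² / 675.5625 = 0.6882
  black long-haired: (235 − 225.1875)² / 225.1875 = 0.4276
  brown short-haired: (232 − 225.1875)² / 225.1875 = 0.2061
  brown long-haired: (80 − 75.0625)² / 75.0625 = 0.3248
χ² = 0.6882 + 0.4276 + 0.2061 + 0.3248 = 1.6467 ≈ 1.647
Degrees of freedom = 4 − 1 = 3; critical value at α = 0.05 is 7.815.
Since 1.647 < 7.815, we fail to reject the null hypothesis — the data are consistent with the 9:3:3:1 ratio.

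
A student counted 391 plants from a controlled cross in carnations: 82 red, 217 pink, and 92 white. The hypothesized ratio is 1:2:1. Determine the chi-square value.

5.240

Under the 1:2:1 hypothesis (Σ ratio = 4, N = 391):
  red: 391 × 1/4 = 97.75
  pink: 391 × 2/4 = 195.5
  white: 391 × 1/4 = 97.75
χ² = Σ (O − E)² / E
  red: (82 − 97.75)² / 97.75 = 2.5377
  pink: (217 − 195.5)² / 195.5 = 2.3645
  white: (92 − 97.75)² / 97.75 = 0.3382
χ² = 2.5377 + 2.3645 + 0.3382 = 5.2404 ≈ 5.240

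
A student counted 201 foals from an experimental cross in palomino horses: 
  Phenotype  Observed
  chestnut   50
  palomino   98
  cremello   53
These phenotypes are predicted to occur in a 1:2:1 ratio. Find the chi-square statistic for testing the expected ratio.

The 1:2:1 ratio has 4 parts, so with N = 201 the expected counts are:
  chestnut: 201 × 1/4 = 50.25
  palomino: 201 × 2/4 = 100.5
  cremello: 201 × 1/4 = 50.25
χ² = Σ (O − E)² / E
  chestnut: (50 − 50.25)² / 50.25 = 0.0012
  palomino: (98 − 100.5)² / 100.5 = 0.0622
  cremello: (53 − 50.25)² / 50.25 = 0.1505
χ² = 0.0012 + 0.0622 + 0.1505 = 0.2139 ≈ 0.214

0.214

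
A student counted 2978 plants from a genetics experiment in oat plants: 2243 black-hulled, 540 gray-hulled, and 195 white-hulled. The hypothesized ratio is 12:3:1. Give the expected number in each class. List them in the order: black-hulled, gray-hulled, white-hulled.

The 12:3:1 ratio has 16 parts, so with N = 2978 the expected counts are:
  black-hulled: 2978 × 12/16 = 2233.5
  gray-hulled: 2978 × 3/16 = 558.375
  white-hulled: 2978 × 1/16 = 186.125

2233.5, 558.375, 186.125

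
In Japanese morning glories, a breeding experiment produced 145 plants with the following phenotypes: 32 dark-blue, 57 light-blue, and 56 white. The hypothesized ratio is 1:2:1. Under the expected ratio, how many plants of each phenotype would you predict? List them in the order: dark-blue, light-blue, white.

36.25, 72.5, 36.25

The 1:2:1 ratio has 4 parts, so with N = 145 the expected counts are:
  dark-blue: 145 × 1/4 = 36.25
  light-blue: 145 × 2/4 = 72.5
  white: 145 × 1/4 = 36.25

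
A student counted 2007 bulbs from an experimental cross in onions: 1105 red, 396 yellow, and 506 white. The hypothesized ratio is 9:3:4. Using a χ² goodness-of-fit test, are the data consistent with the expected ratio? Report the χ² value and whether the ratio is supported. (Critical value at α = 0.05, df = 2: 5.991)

1.574; consistent

Total ratio parts = 16. Expected numbers out of 2007:
  red: 2007 × 9/16 = 1128.9375
  yellow: 2007 × 3/16 = 376.3125
  white: 2007 × 4/16 = 501.75
χ² = Σ (O − E)² / E
  red: (1105 − 1128.9375)² / 1128.9375 = 0.5076
  yellow: (396 − 376.3125)² / 376.3125 = 1.0300
  white: (506 − 501.75)² / 501.75 = 0.0360
χ² = 0.5076 + 1.0300 + 0.0360 = 1.5736 ≈ 1.574
Degrees of freedom = 3 − 1 = 2; critical value at α = 0.05 is 5.991.
Since 1.574 < 5.991, we fail to reject the null hypothesis — the data are consistent with the 9:3:4 ratio.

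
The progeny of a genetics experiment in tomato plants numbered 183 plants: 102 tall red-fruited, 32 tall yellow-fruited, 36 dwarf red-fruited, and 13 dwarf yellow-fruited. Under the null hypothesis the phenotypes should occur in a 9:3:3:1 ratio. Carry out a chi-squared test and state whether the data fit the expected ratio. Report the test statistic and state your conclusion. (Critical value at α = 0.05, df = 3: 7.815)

0.461; consistent

Expected counts for N = 183 under a 9:3:3:1 ratio (total parts = 16):
  tall red-fruited: 183 × 9/16 = 102.9375
  tall yellow-fruited: 183 × 3/16 = 34.3125
  dwarf red-fruited: 183 × 3/16 = 34.3125
  dwarf yellow-fruited: 183 × 1/16 = 11.4375
χ² = Σ (O − E)² / E
  tall red-fruited: (102 − 102.9375)² / 102.9375 = 0.0085
  tall yellow-fruited: (32 − 34.3125)² / 34.3125 = 0.1559
  dwarf red-fruited: (36 − 34.3125)² / 34.3125 = 0.0830
  dwarf yellow-fruited: (13 − 11.4375)² / 11.4375 = 0.2135
χ² = 0.0085 + 0.1559 + 0.0830 + 0.2135 = 0.4609 ≈ 0.461
Degrees of freedom = 4 − 1 = 3; critical value at α = 0.05 is 7.815.
Since 0.461 < 7.815, we fail to reject the null hypothesis — the data are consistent with the 9:3:3:1 ratio.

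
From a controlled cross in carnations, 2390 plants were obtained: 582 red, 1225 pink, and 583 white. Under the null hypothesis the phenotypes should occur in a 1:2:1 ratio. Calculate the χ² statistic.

1.507

Total ratio parts = 4. Expected numbers out of 2390:
  red: 2390 × 1/4 = 597.5
  pink: 2390 × 2/4 = 1195
  white: 2390 × 1/4 = 597.5
χ² = Σ (O − E)² / E
  red: (582 − 597.5)² / 597.5 = 0.4021
  pink: (1225 − 1195)² / 1195 = 0.7531
  white: (583 − 597.5)² / 597.5 = 0.3519
χ² = 0.4021 + 0.7531 + 0.3519 = 1.5071 ≈ 1.507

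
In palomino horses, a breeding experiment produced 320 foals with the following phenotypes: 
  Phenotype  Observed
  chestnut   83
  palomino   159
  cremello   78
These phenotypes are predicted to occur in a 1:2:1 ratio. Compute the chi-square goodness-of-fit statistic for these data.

The 1:2:1 ratio has 4 parts, so with N = 320 the expected counts are:
  chestnut: 320 × 1/4 = 80
  palomino: 320 × 2/4 = 160
  cremello: 320 × 1/4 = 80
χ² = Σ (O − E)² / E
  chestnut: (83 − 80)² / 80 = 0.1125
  palomino: (159 − 160)² / 160 = 0.0063
  cremello: (78 − 80)² / 80 = 0.0500
χ² = 0.1125 + 0.0063 + 0.0500 = 0.1688 ≈ 0.169

0.169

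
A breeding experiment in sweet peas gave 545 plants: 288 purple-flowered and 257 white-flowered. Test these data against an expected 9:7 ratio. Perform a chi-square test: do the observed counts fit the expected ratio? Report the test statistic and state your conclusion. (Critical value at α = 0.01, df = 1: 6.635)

Total ratio parts = 16. Expected numbers out of 545:
  purple-flowered: 545 × 9/16 = 306.5625
  white-flowered: 545 × 7/16 = 238.4375
χ² = Σ (O − E)² / E
  purple-flowered: (288 − 306.5625)² / 306.5625 = 1.1240
  white-flowered: (257 − 238.4375)² / 238.4375 = 1.4451
χ² = 1.1240 + 1.4451 = 2.5691 ≈ 2.569
Degrees of freedom = 2 − 1 = 1; critical value at α = 0.01 is 6.635.
Since 2.569 < 6.635, we fail to reject the null hypothesis — the data are consistent with the 9:7 ratio.

2.569; consistent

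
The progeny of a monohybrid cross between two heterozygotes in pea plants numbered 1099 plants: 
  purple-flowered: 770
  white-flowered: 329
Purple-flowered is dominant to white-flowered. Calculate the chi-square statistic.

14.282

For a monohybrid cross between heterozygotes with complete dominance, the expected phenotypic ratio is 3:1.
Total ratio parts = 4. Expected numbers out of 1099:
  purple-flowered: 1099 × 3/4 = 824.25
  white-flowered: 1099 × 1/4 = 274.75
χ² = Σ (O − E)² / E
  purple-flowered: (770 − 824.25)² / 824.25 = 3.5706
  white-flowered: (329 − 274.75)² / 274.75 = 10.7118
χ² = 3.5706 + 10.7118 = 14.2824 ≈ 14.282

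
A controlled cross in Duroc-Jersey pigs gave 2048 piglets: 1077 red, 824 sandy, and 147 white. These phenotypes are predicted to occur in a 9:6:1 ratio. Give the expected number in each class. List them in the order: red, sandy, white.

Under the 9:6:1 hypothesis (Σ ratio = 16, N = 2048):
  red: 2048 × 9/16 = 1152
  sandy: 2048 × 6/16 = 768
  white: 2048 × 1/16 = 128

1152, 768, 128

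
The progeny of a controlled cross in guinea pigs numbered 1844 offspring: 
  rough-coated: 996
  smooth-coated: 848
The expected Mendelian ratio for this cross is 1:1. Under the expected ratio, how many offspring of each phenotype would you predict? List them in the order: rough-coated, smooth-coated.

Expected counts for N = 1844 under a 1:1 ratio (total parts = 2):
  rough-coated: 1844 × 1/2 = 922
  smooth-coated: 1844 × 1/2 = 922

922, 922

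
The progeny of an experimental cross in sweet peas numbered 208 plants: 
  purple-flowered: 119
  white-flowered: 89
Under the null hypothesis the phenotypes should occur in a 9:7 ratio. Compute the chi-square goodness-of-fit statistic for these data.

0.078

Under the 9:7 hypothesis (Σ ratio = 16, N = 208):
  purple-flowered: 208 × 9/16 = 117
  white-flowered: 208 × 7/16 = 91
χ² = Σ (O − E)² / E
  purple-flowered: (119 − 117)² / 117 = 0.0342
  white-flowered: (89 − 91)² / 91 = 0.0440
χ² = 0.0342 + 0.0440 = 0.0782 ≈ 0.078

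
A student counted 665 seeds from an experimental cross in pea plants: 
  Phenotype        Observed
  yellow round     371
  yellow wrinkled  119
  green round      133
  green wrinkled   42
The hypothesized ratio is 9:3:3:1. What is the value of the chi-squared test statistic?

Total ratio parts = 16. Expected numbers out of 665:
  yellow round: 665 × 9/16 = 374.0625
  yellow wrinkled: 665 × 3/16 = 124.6875
  green round: 665 × 3/16 = 124.6875
  green wrinkled: 665 × 1/16 = 41.5625
χ² = Σ (O − E)² / E
  yellow round: (371 − 374.0625)² / 374.0625 = 0.0251
  yellow wrinkled: (119 − 124.6875)² / 124.6875 = 0.2594
  green round: (133 − 124.6875)² / 124.6875 = 0.5542
  green wrinkled: (42 − 41.5625)² / 41.5625 = 0.0046
χ² = 0.0251 + 0.2594 + 0.5542 + 0.0046 = 0.8433 ≈ 0.843

0.843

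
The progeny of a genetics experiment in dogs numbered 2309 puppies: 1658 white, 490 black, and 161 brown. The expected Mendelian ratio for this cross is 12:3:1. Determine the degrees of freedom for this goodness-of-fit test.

2

A goodness-of-fit test with 3 phenotype classes has df = 3 − 1 = 2.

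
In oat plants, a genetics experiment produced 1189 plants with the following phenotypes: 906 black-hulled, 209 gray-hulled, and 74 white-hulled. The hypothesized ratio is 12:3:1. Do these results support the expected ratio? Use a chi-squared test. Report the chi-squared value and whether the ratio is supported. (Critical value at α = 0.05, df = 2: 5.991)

1.100; consistent

The 12:3:1 ratio has 16 parts, so with N = 1189 the expected counts are:
  black-hulled: 1189 × 12/16 = 891.75
  gray-hulled: 1189 × 3/16 = 222.9375
  white-hulled: 1189 × 1/16 = 74.3125
χ² = Σ (O − E)² / E
  black-hulled: (906 − 891.75)² / 891.75 = 0.2277
  gray-hulled: (209 − 222.9375)² / 222.9375 = 0.8713
  white-hulled: (74 − 74.3125)² / 74.3125 = 0.0013
χ² = 0.2277 + 0.8713 + 0.0013 = 1.1003 ≈ 1.100
Degrees of freedom = 3 − 1 = 2; critical value at α = 0.05 is 5.991.
Since 1.100 < 5.991, we fail to reject the null hypothesis — the data are consistent with the 12:3:1 ratio.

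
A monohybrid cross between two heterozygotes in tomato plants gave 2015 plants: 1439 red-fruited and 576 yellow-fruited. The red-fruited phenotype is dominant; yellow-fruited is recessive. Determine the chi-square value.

13.817

For a monohybrid cross between heterozygotes with complete dominance, the expected phenotypic ratio is 3:1.
Under the 3:1 hypothesis (Σ ratio = 4, N = 2015):
  red-fruited: 2015 × 3/4 = 1511.25
  yellow-fruited: 2015 × 1/4 = 503.75
χ² = Σ (O − E)² / E
  red-fruited: (1439 − 1511.25)² / 1511.25 = 3.4541
  yellow-fruited: (576 − 503.75)² / 503.75 = 10.3624
χ² = 3.4541 + 10.3624 = 13.8165 ≈ 13.817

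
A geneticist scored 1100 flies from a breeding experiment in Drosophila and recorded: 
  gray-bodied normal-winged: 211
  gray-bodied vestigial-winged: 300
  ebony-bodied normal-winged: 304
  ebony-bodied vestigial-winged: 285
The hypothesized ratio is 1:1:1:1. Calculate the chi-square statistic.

Total ratio parts = 4. Expected numbers out of 1100:
  gray-bodied normal-winged: 1100 × 1/4 = 275
  gray-bodied vestigial-winged: 1100 × 1/4 = 275
  ebony-bodied normal-winged: 1100 × 1/4 = 275
  ebony-bodied vestigial-winged: 1100 × 1/4 = 275
χ² = Σ (O − E)² / E
  gray-bodied normal-winged: (211 − 275)² / 275 = 14.8945
  gray-bodied vestigial-winged: (300 − 275)² / 275 = 2.2727
  ebony-bodied normal-winged: (304 − 275)² / 275 = 3.0582
  ebony-bodied vestigial-winged: (285 − 275)² / 275 = 0.3636
χ² = 14.8945 + 2.2727 + 3.0582 + 0.3636 = 20.589

20.589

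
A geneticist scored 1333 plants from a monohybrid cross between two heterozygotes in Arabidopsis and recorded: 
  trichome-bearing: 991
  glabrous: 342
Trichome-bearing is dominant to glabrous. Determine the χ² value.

For a monohybrid cross between heterozygotes with complete dominance, the expected phenotypic ratio is 3:1.
Total ratio parts = 4. Expected numbers out of 1333:
  trichome-bearing: 1333 × 3/4 = 999.75
  glabrous: 1333 × 1/4 = 333.25
χ² = Σ (O − E)² / E
  trichome-bearing: (991 − 999.75)² / 999.75 = 0.0766
  glabrous: (342 − 333.25)² / 333.25 = 0.2297
χ² = 0.0766 + 0.2297 = 0.3063 ≈ 0.306

0.306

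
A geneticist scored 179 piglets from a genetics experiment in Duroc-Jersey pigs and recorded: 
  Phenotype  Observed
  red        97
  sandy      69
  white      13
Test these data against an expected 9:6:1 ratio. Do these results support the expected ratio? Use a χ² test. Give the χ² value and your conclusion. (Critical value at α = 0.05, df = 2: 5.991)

0.481; consistent

Total ratio parts = 16. Expected numbers out of 179:
  red: 179 × 9/16 = 100.6875
  sandy: 179 × 6/16 = 67.125
  white: 179 × 1/16 = 11.1875
χ² = Σ (O − E)² / E
  red: (97 − 100.6875)² / 100.6875 = 0.1350
  sandy: (69 − 67.125)² / 67.125 = 0.0524
  white: (13 − 11.1875)² / 11.1875 = 0.2936
χ² = 0.1350 + 0.0524 + 0.2936 = 0.481
Degrees of freedom = 3 − 1 = 2; critical value at α = 0.05 is 5.991.
Since 0.481 < 5.991, we fail to reject the null hypothesis — the data are consistent with the 9:6:1 ratio.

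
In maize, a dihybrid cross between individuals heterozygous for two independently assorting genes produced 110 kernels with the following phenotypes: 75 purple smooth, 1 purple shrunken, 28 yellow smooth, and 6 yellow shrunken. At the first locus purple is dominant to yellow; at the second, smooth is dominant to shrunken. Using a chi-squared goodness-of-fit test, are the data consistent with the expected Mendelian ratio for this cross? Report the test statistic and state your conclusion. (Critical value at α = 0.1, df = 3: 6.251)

A dihybrid F₂ with independent assortment and complete dominance at both loci gives a 9:3:3:1 phenotypic ratio.
Under the 9:3:3:1 hypothesis (Σ ratio = 16, N = 110):
  purple smooth: 110 × 9/16 = 61.875
  purple shrunken: 110 × 3/16 = 20.625
  yellow smooth: 110 × 3/16 = 20.625
  yellow shrunken: 110 × 1/16 = 6.875
χ² = Σ (O − E)² / E
  purple smooth: (75 − 61.875)² / 61.875 = 2.7841
  purple shrunken: (1 − 20.625)² / 20.625 = 18.6735
  yellow smooth: (28 − 20.625)² / 20.625 = 2.6371
  yellow shrunken: (6 − 6.875)² / 6.875 = 0.1114
χ² = 2.7841 + 18.6735 + 2.6371 + 0.1114 = 24.2061 ≈ 24.206
Degrees of freedom = 4 − 1 = 3; critical value at α = 0.1 is 6.251.
Since 24.206 > 6.251, we reject the null hypothesis — the data do not fit the 9:3:3:1 ratio.

24.206; not consistent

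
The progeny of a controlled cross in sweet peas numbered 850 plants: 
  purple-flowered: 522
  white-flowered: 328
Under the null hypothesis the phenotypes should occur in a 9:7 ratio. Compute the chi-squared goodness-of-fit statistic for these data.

9.203

The 9:7 ratio has 16 parts, so with N = 850 the expected counts are:
  purple-flowered: 850 × 9/16 = 478.125
  white-flowered: 850 × 7/16 = 371.875
χ² = Σ (O − E)² / E
  purple-flowered: (522 − 478.125)² / 478.125 = 4.0262
  white-flowered: (328 − 371.875)² / 371.875 = 5.1765
χ² = 4.0262 + 5.1765 = 9.2027 ≈ 9.203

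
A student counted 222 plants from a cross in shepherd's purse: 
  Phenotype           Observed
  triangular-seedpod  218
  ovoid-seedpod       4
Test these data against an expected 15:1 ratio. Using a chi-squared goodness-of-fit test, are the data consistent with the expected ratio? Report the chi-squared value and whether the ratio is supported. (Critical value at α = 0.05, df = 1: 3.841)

The 15:1 ratio has 16 parts, so with N = 222 the expected counts are:
  triangular-seedpod: 222 × 15/16 = 208.125
  ovoid-seedpod: 222 × 1/16 = 13.875
χ² = Σ (O − E)² / E
  triangular-seedpod: (218 − 208.125)² / 208.125 = 0.4685
  ovoid-seedpod: (4 − 13.875)² / 13.875 = 7.0282
χ² = 0.4685 + 7.0282 = 7.4967 ≈ 7.497
Degrees of freedom = 2 − 1 = 1; critical value at α = 0.05 is 3.841.
Since 7.497 > 3.841, we reject the null hypothesis — the data do not fit the 15:1 ratio.

7.497; not consistent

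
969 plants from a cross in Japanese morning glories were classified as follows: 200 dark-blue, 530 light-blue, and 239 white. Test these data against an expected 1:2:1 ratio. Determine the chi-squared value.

Total ratio parts = 4. Expected numbers out of 969:
  dark-blue: 969 × 1/4 = 242.25
  light-blue: 969 × 2/4 = 484.5
  white: 969 × 1/4 = 242.25
χ² = Σ (O − E)² / E
  dark-blue: (200 − 242.25)² / 242.25 = 7.3687
  light-blue: (530 − 484.5)² / 484.5 = 4.2730
  white: (239 − 242.25)² / 242.25 = 0.0436
χ² = 7.3687 + 4.2730 + 0.0436 = 11.6853 ≈ 11.685

11.685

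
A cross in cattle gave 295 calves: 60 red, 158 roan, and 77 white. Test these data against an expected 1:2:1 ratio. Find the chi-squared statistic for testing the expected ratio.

Expected counts for N = 295 under a 1:2:1 ratio (total parts = 4):
  red: 295 × 1/4 = 73.75
  roan: 295 × 2/4 = 147.5
  white: 295 × 1/4 = 73.75
χ² = Σ (O − E)² / E
  red: (60 − 73.75)² / 73.75 = 2.5636
  roan: (158 − 147.5)² / 147.5 = 0.7475
  white: (77 − 73.75)² / 73.75 = 0.1432
χ² = 2.5636 + 0.7475 + 0.1432 = 3.4543 ≈ 3.454

3.454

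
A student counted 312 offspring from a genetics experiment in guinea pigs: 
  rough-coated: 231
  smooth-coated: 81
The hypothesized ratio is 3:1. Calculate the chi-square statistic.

0.154

Under the 3:1 hypothesis (Σ ratio = 4, N = 312):
  rough-coated: 312 × 3/4 = 234
  smooth-coated: 312 × 1/4 = 78
χ² = Σ (O − E)² / E
  rough-coated: (231 − 234)² / 234 = 0.0385
  smooth-coated: (81 − 78)² / 78 = 0.1154
χ² = 0.0385 + 0.1154 = 0.1539 ≈ 0.154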